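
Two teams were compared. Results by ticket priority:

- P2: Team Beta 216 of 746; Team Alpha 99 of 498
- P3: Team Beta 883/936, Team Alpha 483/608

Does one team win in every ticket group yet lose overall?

P2: Team Beta 216/746 = 29.0%, Team Alpha 99/498 = 19.9% → Team Beta
P3: Team Beta 883/936 = 94.3%, Team Alpha 483/608 = 79.4% → Team Beta
Overall: Team Beta 1099/1682 = 65.3%, Team Alpha 582/1106 = 52.6% → Team Beta
Team Beta wins overall and in every ticket group — no reversal.

No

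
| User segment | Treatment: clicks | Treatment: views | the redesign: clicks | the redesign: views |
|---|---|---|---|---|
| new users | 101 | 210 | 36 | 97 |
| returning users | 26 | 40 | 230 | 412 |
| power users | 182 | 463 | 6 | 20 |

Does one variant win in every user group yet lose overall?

New users: Treatment 101/210 = 48.1%, the redesign 36/97 = 37.1% → Treatment
Returning users: Treatment 26/40 = 65.0%, the redesign 230/412 = 55.8% → Treatment
Power users: Treatment 182/463 = 39.3%, the redesign 6/20 = 30.0% → Treatment
Overall: Treatment 309/713 = 43.3%, the redesign 272/529 = 51.4% → the redesign
Treatment wins each user group but the redesign wins overall — the comparison reverses. Treatment's views skew toward power users, which has a lower base rate.

Yes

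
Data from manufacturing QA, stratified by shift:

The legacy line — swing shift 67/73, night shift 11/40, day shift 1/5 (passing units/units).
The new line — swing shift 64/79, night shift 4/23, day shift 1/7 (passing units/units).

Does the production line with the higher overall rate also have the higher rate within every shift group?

Swing shift: the legacy line 67/73 = 91.8%, the new line 64/79 = 81.0% → the legacy line
Night shift: the legacy line 11/40 = 27.5%, the new line 4/23 = 17.4% → the legacy line
Day shift: the legacy line 1/5 = 20.0%, the new line 1/7 = 14.3% → the legacy line
Overall: the legacy line 79/118 = 66.9%, the new line 69/109 = 63.3% → the legacy line
The legacy line wins overall and in every shift group — no reversal.

Yes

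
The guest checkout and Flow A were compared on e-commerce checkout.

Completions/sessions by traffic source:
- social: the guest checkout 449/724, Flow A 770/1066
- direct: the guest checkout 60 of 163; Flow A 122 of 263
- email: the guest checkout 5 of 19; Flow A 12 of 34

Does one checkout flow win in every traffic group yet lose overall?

Social: the guest checkout 449/724 = 62.0%, Flow A 770/1066 = 72.2% → Flow A
Direct: the guest checkout 60/163 = 36.8%, Flow A 122/263 = 46.4% → Flow A
Email: the guest checkout 5/19 = 26.3%, Flow A 12/34 = 35.3% → Flow A
Overall: the guest checkout 514/906 = 56.7%, Flow A 904/1363 = 66.3% → Flow A
Flow A wins overall and in every traffic group — no reversal.

No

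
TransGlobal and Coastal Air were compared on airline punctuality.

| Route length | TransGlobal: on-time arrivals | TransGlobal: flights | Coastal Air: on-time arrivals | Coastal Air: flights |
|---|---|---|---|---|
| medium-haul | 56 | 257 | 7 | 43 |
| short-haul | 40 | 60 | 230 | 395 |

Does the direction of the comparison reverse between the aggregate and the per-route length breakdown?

Yes

Medium-haul: TransGlobal 56/257 = 21.8%, Coastal Air 7/43 = 16.3% → TransGlobal
Short-haul: TransGlobal 40/60 = 66.7%, Coastal Air 230/395 = 58.2% → TransGlobal
Overall: TransGlobal 96/317 = 30.3%, Coastal Air 237/438 = 54.1% → Coastal Air
TransGlobal wins each route group but Coastal Air wins overall — the comparison reverses. TransGlobal's flights skew toward medium-haul, which has a lower base rate.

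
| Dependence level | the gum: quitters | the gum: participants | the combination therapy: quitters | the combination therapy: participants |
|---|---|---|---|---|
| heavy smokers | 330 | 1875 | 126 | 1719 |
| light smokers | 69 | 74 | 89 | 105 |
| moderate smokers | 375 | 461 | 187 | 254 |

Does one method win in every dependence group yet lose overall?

Heavy smokers: the gum 330/1875 = 17.6%, the combination therapy 126/1719 = 7.3% → the gum
Light smokers: the gum 69/74 = 93.2%, the combination therapy 89/105 = 84.8% → the gum
Moderate smokers: the gum 375/461 = 81.3%, the combination therapy 187/254 = 73.6% → the gum
Overall: the gum 774/2410 = 32.1%, the combination therapy 402/2078 = 19.3% → the gum
The gum wins overall and in every dependence group — no reversal.

No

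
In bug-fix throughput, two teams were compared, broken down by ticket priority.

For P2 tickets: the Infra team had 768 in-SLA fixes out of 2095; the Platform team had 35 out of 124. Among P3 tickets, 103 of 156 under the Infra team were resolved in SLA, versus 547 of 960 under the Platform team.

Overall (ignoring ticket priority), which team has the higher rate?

the Platform team

P2: the Infra team 768/2095 = 36.7%, the Platform team 35/124 = 28.2% → the Infra team
P3: the Infra team 103/156 = 66.0%, the Platform team 547/960 = 57.0% → the Infra team
Overall: the Infra team 871/2251 = 38.7%, the Platform team 582/1084 = 53.7% → the Platform team
(The Infra team wins every ticket group but the Platform team wins overall — the Infra team's tickets skew toward the low-rate P2 group.)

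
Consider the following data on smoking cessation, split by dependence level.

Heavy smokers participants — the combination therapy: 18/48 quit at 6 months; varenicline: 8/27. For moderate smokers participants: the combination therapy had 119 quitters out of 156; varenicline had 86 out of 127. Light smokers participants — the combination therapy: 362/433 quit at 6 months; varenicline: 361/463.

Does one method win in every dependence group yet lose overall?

No

Heavy smokers: the combination therapy 18/48 = 37.5%, varenicline 8/27 = 29.6% → the combination therapy
Moderate smokers: the combination therapy 119/156 = 76.3%, varenicline 86/127 = 67.7% → the combination therapy
Light smokers: the combination therapy 362/433 = 83.6%, varenicline 361/463 = 78.0% → the combination therapy
Overall: the combination therapy 499/637 = 78.3%, varenicline 455/617 = 73.7% → the combination therapy
The combination therapy wins overall and in every dependence group — no reversal.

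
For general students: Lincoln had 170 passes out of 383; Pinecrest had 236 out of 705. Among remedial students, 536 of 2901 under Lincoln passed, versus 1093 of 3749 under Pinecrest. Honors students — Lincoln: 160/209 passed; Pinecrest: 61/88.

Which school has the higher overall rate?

Pinecrest

General: Lincoln 170/383 = 44.4%, Pinecrest 236/705 = 33.5% → Lincoln
Remedial: Lincoln 536/2901 = 18.5%, Pinecrest 1093/3749 = 29.2% → Pinecrest
Honors: Lincoln 160/209 = 76.6%, Pinecrest 61/88 = 69.3% → Lincoln
Overall: Lincoln 866/3493 = 24.8%, Pinecrest 1390/4542 = 30.6% → Pinecrest
(Neither sweeps every student group, but Pinecrest has the higher pooled rate.)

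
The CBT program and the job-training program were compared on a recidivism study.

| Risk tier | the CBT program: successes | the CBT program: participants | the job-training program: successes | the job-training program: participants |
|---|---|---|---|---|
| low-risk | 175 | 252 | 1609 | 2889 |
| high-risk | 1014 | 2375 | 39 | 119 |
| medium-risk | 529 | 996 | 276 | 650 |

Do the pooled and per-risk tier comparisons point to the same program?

Low-risk: the CBT program 175/252 = 69.4%, the job-training program 1609/2889 = 55.7% → the CBT program
High-risk: the CBT program 1014/2375 = 42.7%, the job-training program 39/119 = 32.8% → the CBT program
Medium-risk: the CBT program 529/996 = 53.1%, the job-training program 276/650 = 42.5% → the CBT program
Overall: the CBT program 1718/3623 = 47.4%, the job-training program 1924/3658 = 52.6% → the job-training program
The CBT program wins each risk group but the job-training program wins overall — the comparison reverses. The CBT program's participants skew toward high-risk, which has a lower base rate.

No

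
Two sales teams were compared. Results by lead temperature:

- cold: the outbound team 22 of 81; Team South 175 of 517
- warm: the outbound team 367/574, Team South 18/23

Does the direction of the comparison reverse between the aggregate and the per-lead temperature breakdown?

Cold: the outbound team 22/81 = 27.2%, Team South 175/517 = 33.8% → Team South
Warm: the outbound team 367/574 = 63.9%, Team South 18/23 = 78.3% → Team South
Overall: the outbound team 389/655 = 59.4%, Team South 193/540 = 35.7% → the outbound team
Team South wins each lead group but the outbound team wins overall — the comparison reverses. Team South's leads skew toward cold, which has a lower base rate.

Yes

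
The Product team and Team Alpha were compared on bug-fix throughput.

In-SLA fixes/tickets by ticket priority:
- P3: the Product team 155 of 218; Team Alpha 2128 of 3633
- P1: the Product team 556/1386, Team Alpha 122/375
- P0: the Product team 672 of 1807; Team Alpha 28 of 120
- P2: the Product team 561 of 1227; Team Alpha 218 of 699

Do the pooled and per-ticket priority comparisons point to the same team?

No

P3: the Product team 155/218 = 71.1%, Team Alpha 2128/3633 = 58.6% → the Product team
P1: the Product team 556/1386 = 40.1%, Team Alpha 122/375 = 32.5% → the Product team
P0: the Product team 672/1807 = 37.2%, Team Alpha 28/120 = 23.3% → the Product team
P2: the Product team 561/1227 = 45.7%, Team Alpha 218/699 = 31.2% → the Product team
Overall: the Product team 1944/4638 = 41.9%, Team Alpha 2496/4827 = 51.7% → Team Alpha
The Product team wins each ticket group but Team Alpha wins overall — the comparison reverses. The Product team's tickets skew toward P0, which has a lower base rate.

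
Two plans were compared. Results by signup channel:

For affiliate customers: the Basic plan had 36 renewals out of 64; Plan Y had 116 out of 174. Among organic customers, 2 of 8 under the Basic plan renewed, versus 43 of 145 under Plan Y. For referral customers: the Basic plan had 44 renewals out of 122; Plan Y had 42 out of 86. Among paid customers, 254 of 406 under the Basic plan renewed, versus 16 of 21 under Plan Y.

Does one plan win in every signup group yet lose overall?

Affiliate: the Basic plan 36/64 = 56.2%, Plan Y 116/174 = 66.7% → Plan Y
Organic: the Basic plan 2/8 = 25.0%, Plan Y 43/145 = 29.7% → Plan Y
Referral: the Basic plan 44/122 = 36.1%, Plan Y 42/86 = 48.8% → Plan Y
Paid: the Basic plan 254/406 = 62.6%, Plan Y 16/21 = 76.2% → Plan Y
Overall: the Basic plan 336/600 = 56.0%, Plan Y 217/426 = 50.9% → the Basic plan
Plan Y wins each signup group but the Basic plan wins overall — the comparison reverses. Plan Y's customers skew toward organic, which has a lower base rate.

Yes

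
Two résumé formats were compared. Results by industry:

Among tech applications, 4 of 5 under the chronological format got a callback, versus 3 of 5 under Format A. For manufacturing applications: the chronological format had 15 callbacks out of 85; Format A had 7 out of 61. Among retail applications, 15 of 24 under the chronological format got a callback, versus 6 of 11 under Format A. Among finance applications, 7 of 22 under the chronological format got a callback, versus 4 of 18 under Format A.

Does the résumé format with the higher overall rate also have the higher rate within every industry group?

Tech: the chronological format 4/5 = 80.0%, Format A 3/5 = 60.0% → the chronological format
Manufacturing: the chronological format 15/85 = 17.6%, Format A 7/61 = 11.5% → the chronological format
Retail: the chronological format 15/24 = 62.5%, Format A 6/11 = 54.5% → the chronological format
Finance: the chronological format 7/22 = 31.8%, Format A 4/18 = 22.2% → the chronological format
Overall: the chronological format 41/136 = 30.1%, Format A 20/95 = 21.1% → the chronological format
The chronological format wins overall and in every industry group — no reversal.

Yes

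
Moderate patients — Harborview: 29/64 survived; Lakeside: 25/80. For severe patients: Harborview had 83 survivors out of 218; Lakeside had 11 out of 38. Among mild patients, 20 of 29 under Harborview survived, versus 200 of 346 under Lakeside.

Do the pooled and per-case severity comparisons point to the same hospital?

No

Moderate: Harborview 29/64 = 45.3%, Lakeside 25/80 = 31.2% → Harborview
Severe: Harborview 83/218 = 38.1%, Lakeside 11/38 = 28.9% → Harborview
Mild: Harborview 20/29 = 69.0%, Lakeside 200/346 = 57.8% → Harborview
Overall: Harborview 132/311 = 42.4%, Lakeside 236/464 = 50.9% → Lakeside
Harborview wins each case group but Lakeside wins overall — the comparison reverses. Harborview's patients skew toward severe, which has a lower base rate.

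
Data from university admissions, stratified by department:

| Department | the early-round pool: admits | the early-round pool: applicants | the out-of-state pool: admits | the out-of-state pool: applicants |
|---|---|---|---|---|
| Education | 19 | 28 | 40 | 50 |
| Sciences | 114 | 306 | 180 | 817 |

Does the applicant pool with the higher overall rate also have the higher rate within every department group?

No

Education: the early-round pool 19/28 = 67.9%, the out-of-state pool 40/50 = 80.0% → the out-of-state pool
Sciences: the early-round pool 114/306 = 37.3%, the out-of-state pool 180/817 = 22.0% → the early-round pool
Overall: the early-round pool 133/334 = 39.8%, the out-of-state pool 220/867 = 25.4% → the early-round pool
Neither sweeps: the early-round pool wins 1 of 2 groups, the out-of-state pool wins 1. The early-round pool wins overall but not every group — no Simpson reversal.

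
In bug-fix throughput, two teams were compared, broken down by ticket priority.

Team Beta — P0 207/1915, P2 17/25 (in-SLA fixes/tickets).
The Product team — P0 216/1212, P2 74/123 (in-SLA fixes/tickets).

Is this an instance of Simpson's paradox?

No

P0: Team Beta 207/1915 = 10.8%, the Product team 216/1212 = 17.8% → the Product team
P2: Team Beta 17/25 = 68.0%, the Product team 74/123 = 60.2% → Team Beta
Overall: Team Beta 224/1940 = 11.5%, the Product team 290/1335 = 21.7% → the Product team
Neither sweeps: Team Beta wins 1 of 2 groups, the Product team wins 1. The Product team wins overall but not every group — no Simpson reversal.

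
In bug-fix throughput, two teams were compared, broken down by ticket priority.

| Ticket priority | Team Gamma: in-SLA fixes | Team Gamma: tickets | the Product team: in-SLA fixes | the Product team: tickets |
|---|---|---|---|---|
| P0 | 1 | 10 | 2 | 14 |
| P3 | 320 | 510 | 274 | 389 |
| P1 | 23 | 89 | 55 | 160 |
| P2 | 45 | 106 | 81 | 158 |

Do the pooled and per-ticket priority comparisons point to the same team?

P0: Team Gamma 1/10 = 10.0%, the Product team 2/14 = 14.3% → the Product team
P3: Team Gamma 320/510 = 62.7%, the Product team 274/389 = 70.4% → the Product team
P1: Team Gamma 23/89 = 25.8%, the Product team 55/160 = 34.4% → the Product team
P2: Team Gamma 45/106 = 42.5%, the Product team 81/158 = 51.3% → the Product team
Overall: Team Gamma 389/715 = 54.4%, the Product team 412/721 = 57.1% → the Product team
The Product team wins overall and in every ticket group — no reversal.

Yes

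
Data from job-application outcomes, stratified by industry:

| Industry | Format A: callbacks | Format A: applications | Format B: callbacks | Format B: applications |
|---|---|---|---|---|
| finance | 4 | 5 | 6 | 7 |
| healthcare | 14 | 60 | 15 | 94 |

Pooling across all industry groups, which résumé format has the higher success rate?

Finance: Format A 4/5 = 80.0%, Format B 6/7 = 85.7% → Format B
Healthcare: Format A 14/60 = 23.3%, Format B 15/94 = 16.0% → Format A
Overall: Format A 18/65 = 27.7%, Format B 21/101 = 20.8% → Format A
(Neither sweeps every industry group, but Format A has the higher pooled rate.)

Format A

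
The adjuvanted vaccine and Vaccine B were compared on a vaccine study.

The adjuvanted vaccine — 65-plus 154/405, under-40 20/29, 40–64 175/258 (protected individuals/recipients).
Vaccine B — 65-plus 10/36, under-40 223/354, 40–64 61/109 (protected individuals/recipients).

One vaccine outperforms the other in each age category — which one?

the adjuvanted vaccine

65-plus: the adjuvanted vaccine 154/405 = 38.0%, Vaccine B 10/36 = 27.8% → the adjuvanted vaccine
Under-40: the adjuvanted vaccine 20/29 = 69.0%, Vaccine B 223/354 = 63.0% → the adjuvanted vaccine
40–64: the adjuvanted vaccine 175/258 = 67.8%, Vaccine B 61/109 = 56.0% → the adjuvanted vaccine
The adjuvanted vaccine has the higher rate in all 3 groups.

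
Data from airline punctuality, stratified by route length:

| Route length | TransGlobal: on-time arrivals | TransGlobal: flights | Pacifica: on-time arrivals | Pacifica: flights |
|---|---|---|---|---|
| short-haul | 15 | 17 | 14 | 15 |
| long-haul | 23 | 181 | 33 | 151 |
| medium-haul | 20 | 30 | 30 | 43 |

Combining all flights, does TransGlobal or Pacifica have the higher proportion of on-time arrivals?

Pacifica

Short-haul: TransGlobal 15/17 = 88.2%, Pacifica 14/15 = 93.3% → Pacifica
Long-haul: TransGlobal 23/181 = 12.7%, Pacifica 33/151 = 21.9% → Pacifica
Medium-haul: TransGlobal 20/30 = 66.7%, Pacifica 30/43 = 69.8% → Pacifica
Overall: TransGlobal 58/228 = 25.4%, Pacifica 77/209 = 36.8% → Pacifica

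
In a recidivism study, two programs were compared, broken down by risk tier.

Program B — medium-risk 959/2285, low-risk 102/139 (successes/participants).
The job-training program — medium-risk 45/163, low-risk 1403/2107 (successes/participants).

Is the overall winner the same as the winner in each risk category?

No

Medium-risk: Program B 959/2285 = 42.0%, the job-training program 45/163 = 27.6% → Program B
Low-risk: Program B 102/139 = 73.4%, the job-training program 1403/2107 = 66.6% → Program B
Overall: Program B 1061/2424 = 43.8%, the job-training program 1448/2270 = 63.8% → the job-training program
Program B wins each risk group but the job-training program wins overall — the comparison reverses. Program B's participants skew toward medium-risk, which has a lower base rate.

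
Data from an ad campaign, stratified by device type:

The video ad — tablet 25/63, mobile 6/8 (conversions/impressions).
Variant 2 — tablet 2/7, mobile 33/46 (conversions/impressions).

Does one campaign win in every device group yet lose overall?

Yes

Tablet: the video ad 25/63 = 39.7%, Variant 2 2/7 = 28.6% → the video ad
Mobile: the video ad 6/8 = 75.0%, Variant 2 33/46 = 71.7% → the video ad
Overall: the video ad 31/71 = 43.7%, Variant 2 35/53 = 66.0% → Variant 2
The video ad wins each device group but Variant 2 wins overall — the comparison reverses. The video ad's impressions skew toward tablet, which has a lower base rate.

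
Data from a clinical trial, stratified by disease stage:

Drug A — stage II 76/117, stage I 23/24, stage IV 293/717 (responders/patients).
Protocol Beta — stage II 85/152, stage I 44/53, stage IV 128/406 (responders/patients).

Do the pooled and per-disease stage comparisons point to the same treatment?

Stage II: Drug A 76/117 = 65.0%, Protocol Beta 85/152 = 55.9% → Drug A
Stage I: Drug A 23/24 = 95.8%, Protocol Beta 44/53 = 83.0% → Drug A
Stage IV: Drug A 293/717 = 40.9%, Protocol Beta 128/406 = 31.5% → Drug A
Overall: Drug A 392/858 = 45.7%, Protocol Beta 257/611 = 42.1% → Drug A
Drug A wins overall and in every disease group — no reversal.

Yes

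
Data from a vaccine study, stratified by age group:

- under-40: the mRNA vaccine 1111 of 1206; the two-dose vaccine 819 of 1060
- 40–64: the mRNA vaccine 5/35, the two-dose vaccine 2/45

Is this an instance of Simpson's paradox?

Under-40: the mRNA vaccine 1111/1206 = 92.1%, the two-dose vaccine 819/1060 = 77.3% → the mRNA vaccine
40–64: the mRNA vaccine 5/35 = 14.3%, the two-dose vaccine 2/45 = 4.4% → the mRNA vaccine
Overall: the mRNA vaccine 1116/1241 = 89.9%, the two-dose vaccine 821/1105 = 74.3% → the mRNA vaccine
The mRNA vaccine wins overall and in every age group — no reversal.

No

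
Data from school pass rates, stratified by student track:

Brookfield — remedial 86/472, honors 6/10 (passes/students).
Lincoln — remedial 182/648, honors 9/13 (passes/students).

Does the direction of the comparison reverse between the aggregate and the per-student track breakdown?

Remedial: Brookfield 86/472 = 18.2%, Lincoln 182/648 = 28.1% → Lincoln
Honors: Brookfield 6/10 = 60.0%, Lincoln 9/13 = 69.2% → Lincoln
Overall: Brookfield 92/482 = 19.1%, Lincoln 191/661 = 28.9% → Lincoln
Lincoln wins overall and in every student group — no reversal.

No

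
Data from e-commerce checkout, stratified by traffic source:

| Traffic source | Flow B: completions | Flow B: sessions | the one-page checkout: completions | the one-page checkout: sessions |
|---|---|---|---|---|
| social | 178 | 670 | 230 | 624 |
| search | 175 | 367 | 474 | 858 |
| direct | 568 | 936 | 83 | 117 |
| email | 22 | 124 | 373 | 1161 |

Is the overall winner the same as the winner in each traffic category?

Social: Flow B 178/670 = 26.6%, the one-page checkout 230/624 = 36.9% → the one-page checkout
Search: Flow B 175/367 = 47.7%, the one-page checkout 474/858 = 55.2% → the one-page checkout
Direct: Flow B 568/936 = 60.7%, the one-page checkout 83/117 = 70.9% → the one-page checkout
Email: Flow B 22/124 = 17.7%, the one-page checkout 373/1161 = 32.1% → the one-page checkout
Overall: Flow B 943/2097 = 45.0%, the one-page checkout 1160/2760 = 42.0% → Flow B
The one-page checkout wins each traffic group but Flow B wins overall — the comparison reverses. The one-page checkout's sessions skew toward email, which has a lower base rate.

No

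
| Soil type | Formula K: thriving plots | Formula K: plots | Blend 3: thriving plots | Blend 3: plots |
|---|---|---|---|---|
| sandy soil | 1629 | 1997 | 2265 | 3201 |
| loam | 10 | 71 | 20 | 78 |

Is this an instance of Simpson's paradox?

No

Sandy soil: Formula K 1629/1997 = 81.6%, Blend 3 2265/3201 = 70.8% → Formula K
Loam: Formula K 10/71 = 14.1%, Blend 3 20/78 = 25.6% → Blend 3
Overall: Formula K 1639/2068 = 79.3%, Blend 3 2285/3279 = 69.7% → Formula K
Neither sweeps: Formula K wins 1 of 2 groups, Blend 3 wins 1. Formula K wins overall but not every group — no Simpson reversal.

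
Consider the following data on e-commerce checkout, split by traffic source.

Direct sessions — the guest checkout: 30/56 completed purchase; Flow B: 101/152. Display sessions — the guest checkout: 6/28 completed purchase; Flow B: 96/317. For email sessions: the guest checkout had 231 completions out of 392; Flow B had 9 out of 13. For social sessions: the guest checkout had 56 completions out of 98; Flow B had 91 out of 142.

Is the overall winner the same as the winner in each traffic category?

No

Direct: the guest checkout 30/56 = 53.6%, Flow B 101/152 = 66.4% → Flow B
Display: the guest checkout 6/28 = 21.4%, Flow B 96/317 = 30.3% → Flow B
Email: the guest checkout 231/392 = 58.9%, Flow B 9/13 = 69.2% → Flow B
Social: the guest checkout 56/98 = 57.1%, Flow B 91/142 = 64.1% → Flow B
Overall: the guest checkout 323/574 = 56.3%, Flow B 297/624 = 47.6% → the guest checkout
Flow B wins each traffic group but the guest checkout wins overall — the comparison reverses. Flow B's sessions skew toward display, which has a lower base rate.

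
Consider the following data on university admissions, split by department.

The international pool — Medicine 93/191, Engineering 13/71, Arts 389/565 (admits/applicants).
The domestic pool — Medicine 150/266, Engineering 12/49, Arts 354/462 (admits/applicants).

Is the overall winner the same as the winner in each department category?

Medicine: the international pool 93/191 = 48.7%, the domestic pool 150/266 = 56.4% → the domestic pool
Engineering: the international pool 13/71 = 18.3%, the domestic pool 12/49 = 24.5% → the domestic pool
Arts: the international pool 389/565 = 68.8%, the domestic pool 354/462 = 76.6% → the domestic pool
Overall: the international pool 495/827 = 59.9%, the domestic pool 516/777 = 66.4% → the domestic pool
The domestic pool wins overall and in every department group — no reversal.

Yes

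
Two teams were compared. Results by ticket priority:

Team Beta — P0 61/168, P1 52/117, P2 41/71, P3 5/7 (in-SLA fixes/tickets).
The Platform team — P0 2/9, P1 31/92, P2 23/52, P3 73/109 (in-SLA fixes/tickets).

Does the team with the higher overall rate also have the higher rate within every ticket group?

No

P0: Team Beta 61/168 = 36.3%, the Platform team 2/9 = 22.2% → Team Beta
P1: Team Beta 52/117 = 44.4%, the Platform team 31/92 = 33.7% → Team Beta
P2: Team Beta 41/71 = 57.7%, the Platform team 23/52 = 44.2% → Team Beta
P3: Team Beta 5/7 = 71.4%, the Platform team 73/109 = 67.0% → Team Beta
Overall: Team Beta 159/363 = 43.8%, the Platform team 129/262 = 49.2% → the Platform team
Team Beta wins each ticket group but the Platform team wins overall — the comparison reverses. Team Beta's tickets skew toward P0, which has a lower base rate.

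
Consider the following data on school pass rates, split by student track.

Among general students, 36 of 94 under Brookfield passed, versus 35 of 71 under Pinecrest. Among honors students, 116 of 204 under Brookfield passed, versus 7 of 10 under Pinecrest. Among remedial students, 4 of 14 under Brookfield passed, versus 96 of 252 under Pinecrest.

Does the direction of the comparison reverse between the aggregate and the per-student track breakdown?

General: Brookfield 36/94 = 38.3%, Pinecrest 35/71 = 49.3% → Pinecrest
Honors: Brookfield 116/204 = 56.9%, Pinecrest 7/10 = 70.0% → Pinecrest
Remedial: Brookfield 4/14 = 28.6%, Pinecrest 96/252 = 38.1% → Pinecrest
Overall: Brookfield 156/312 = 50.0%, Pinecrest 138/333 = 41.4% → Brookfield
Pinecrest wins each student group but Brookfield wins overall — the comparison reverses. Pinecrest's students skew toward remedial, which has a lower base rate.

Yes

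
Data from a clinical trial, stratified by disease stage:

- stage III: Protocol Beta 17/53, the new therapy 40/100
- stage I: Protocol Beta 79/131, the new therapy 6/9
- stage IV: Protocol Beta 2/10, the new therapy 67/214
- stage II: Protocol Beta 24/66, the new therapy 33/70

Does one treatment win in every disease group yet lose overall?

Yes

Stage III: Protocol Beta 17/53 = 32.1%, the new therapy 40/100 = 40.0% → the new therapy
Stage I: Protocol Beta 79/131 = 60.3%, the new therapy 6/9 = 66.7% → the new therapy
Stage IV: Protocol Beta 2/10 = 20.0%, the new therapy 67/214 = 31.3% → the new therapy
Stage II: Protocol Beta 24/66 = 36.4%, the new therapy 33/70 = 47.1% → the new therapy
Overall: Protocol Beta 122/260 = 46.9%, the new therapy 146/393 = 37.2% → Protocol Beta
The new therapy wins each disease group but Protocol Beta wins overall — the comparison reverses. The new therapy's patients skew toward stage IV, which has a lower base rate.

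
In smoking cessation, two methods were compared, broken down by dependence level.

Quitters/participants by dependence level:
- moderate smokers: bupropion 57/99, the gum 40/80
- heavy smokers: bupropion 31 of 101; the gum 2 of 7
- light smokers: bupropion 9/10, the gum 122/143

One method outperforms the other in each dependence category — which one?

bupropion

Moderate smokers: bupropion 57/99 = 57.6%, the gum 40/80 = 50.0% → bupropion
Heavy smokers: bupropion 31/101 = 30.7%, the gum 2/7 = 28.6% → bupropion
Light smokers: bupropion 9/10 = 90.0%, the gum 122/143 = 85.3% → bupropion
Bupropion has the higher rate in all 3 groups.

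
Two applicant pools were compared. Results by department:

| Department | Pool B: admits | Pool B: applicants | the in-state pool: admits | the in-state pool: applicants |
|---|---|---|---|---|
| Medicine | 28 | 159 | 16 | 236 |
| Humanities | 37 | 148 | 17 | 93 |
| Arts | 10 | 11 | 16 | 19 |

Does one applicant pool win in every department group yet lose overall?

No

Medicine: Pool B 28/159 = 17.6%, the in-state pool 16/236 = 6.8% → Pool B
Humanities: Pool B 37/148 = 25.0%, the in-state pool 17/93 = 18.3% → Pool B
Arts: Pool B 10/11 = 90.9%, the in-state pool 16/19 = 84.2% → Pool B
Overall: Pool B 75/318 = 23.6%, the in-state pool 49/348 = 14.1% → Pool B
Pool B wins overall and in every department group — no reversal.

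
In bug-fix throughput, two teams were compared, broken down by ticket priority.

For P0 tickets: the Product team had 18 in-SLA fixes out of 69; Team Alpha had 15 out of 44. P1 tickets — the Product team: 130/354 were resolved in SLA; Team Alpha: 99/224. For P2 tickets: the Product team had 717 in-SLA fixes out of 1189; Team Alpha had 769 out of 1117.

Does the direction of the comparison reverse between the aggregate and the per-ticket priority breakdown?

P0: the Product team 18/69 = 26.1%, Team Alpha 15/44 = 34.1% → Team Alpha
P1: the Product team 130/354 = 36.7%, Team Alpha 99/224 = 44.2% → Team Alpha
P2: the Product team 717/1189 = 60.3%, Team Alpha 769/1117 = 68.8% → Team Alpha
Overall: the Product team 865/1612 = 53.7%, Team Alpha 883/1385 = 63.8% → Team Alpha
Team Alpha wins overall and in every ticket group — no reversal.

No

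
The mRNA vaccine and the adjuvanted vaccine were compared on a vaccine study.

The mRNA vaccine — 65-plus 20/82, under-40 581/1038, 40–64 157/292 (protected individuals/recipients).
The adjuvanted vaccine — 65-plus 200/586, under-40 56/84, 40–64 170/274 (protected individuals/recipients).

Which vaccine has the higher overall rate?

65-plus: the mRNA vaccine 20/82 = 24.4%, the adjuvanted vaccine 200/586 = 34.1% → the adjuvanted vaccine
Under-40: the mRNA vaccine 581/1038 = 56.0%, the adjuvanted vaccine 56/84 = 66.7% → the adjuvanted vaccine
40–64: the mRNA vaccine 157/292 = 53.8%, the adjuvanted vaccine 170/274 = 62.0% → the adjuvanted vaccine
Overall: the mRNA vaccine 758/1412 = 53.7%, the adjuvanted vaccine 426/944 = 45.1% → the mRNA vaccine
(The adjuvanted vaccine wins every age group but the mRNA vaccine wins overall — the adjuvanted vaccine's recipients skew toward the low-rate 65-plus group.)

the mRNA vaccine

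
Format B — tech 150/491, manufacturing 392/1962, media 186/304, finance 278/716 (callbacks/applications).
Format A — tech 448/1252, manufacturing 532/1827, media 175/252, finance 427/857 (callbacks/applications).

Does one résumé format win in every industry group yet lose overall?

Tech: Format B 150/491 = 30.5%, Format A 448/1252 = 35.8% → Format A
Manufacturing: Format B 392/1962 = 20.0%, Format A 532/1827 = 29.1% → Format A
Media: Format B 186/304 = 61.2%, Format A 175/252 = 69.4% → Format A
Finance: Format B 278/716 = 38.8%, Format A 427/857 = 49.8% → Format A
Overall: Format B 1006/3473 = 29.0%, Format A 1582/4188 = 37.8% → Format A
Format A wins overall and in every industry group — no reversal.

No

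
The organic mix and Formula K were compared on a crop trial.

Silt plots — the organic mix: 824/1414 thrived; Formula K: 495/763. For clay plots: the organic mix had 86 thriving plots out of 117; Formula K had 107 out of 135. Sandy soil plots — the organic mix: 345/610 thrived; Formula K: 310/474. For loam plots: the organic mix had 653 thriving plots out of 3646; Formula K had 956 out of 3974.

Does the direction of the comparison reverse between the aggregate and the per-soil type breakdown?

Silt: the organic mix 824/1414 = 58.3%, Formula K 495/763 = 64.9% → Formula K
Clay: the organic mix 86/117 = 73.5%, Formula K 107/135 = 79.3% → Formula K
Sandy soil: the organic mix 345/610 = 56.6%, Formula K 310/474 = 65.4% → Formula K
Loam: the organic mix 653/3646 = 17.9%, Formula K 956/3974 = 24.1% → Formula K
Overall: the organic mix 1908/5787 = 33.0%, Formula K 1868/5346 = 34.9% → Formula K
Formula K wins overall and in every soil group — no reversal.

No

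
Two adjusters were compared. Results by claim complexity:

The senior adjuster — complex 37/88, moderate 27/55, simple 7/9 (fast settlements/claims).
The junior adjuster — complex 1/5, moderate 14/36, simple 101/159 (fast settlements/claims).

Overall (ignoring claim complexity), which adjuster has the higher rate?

Complex: the senior adjuster 37/88 = 42.0%, the junior adjuster 1/5 = 20.0% → the senior adjuster
Moderate: the senior adjuster 27/55 = 49.1%, the junior adjuster 14/36 = 38.9% → the senior adjuster
Simple: the senior adjuster 7/9 = 77.8%, the junior adjuster 101/159 = 63.5% → the senior adjuster
Overall: the senior adjuster 71/152 = 46.7%, the junior adjuster 116/200 = 58.0% → the junior adjuster
(The senior adjuster wins every claim group but the junior adjuster wins overall — the senior adjuster's claims skew toward the low-rate complex group.)

the junior adjuster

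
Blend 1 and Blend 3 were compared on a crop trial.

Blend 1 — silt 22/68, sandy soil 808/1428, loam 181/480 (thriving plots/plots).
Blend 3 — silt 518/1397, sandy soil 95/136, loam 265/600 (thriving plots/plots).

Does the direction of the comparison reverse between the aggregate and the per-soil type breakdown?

Silt: Blend 1 22/68 = 32.4%, Blend 3 518/1397 = 37.1% → Blend 3
Sandy soil: Blend 1 808/1428 = 56.6%, Blend 3 95/136 = 69.9% → Blend 3
Loam: Blend 1 181/480 = 37.7%, Blend 3 265/600 = 44.2% → Blend 3
Overall: Blend 1 1011/1976 = 51.2%, Blend 3 878/2133 = 41.2% → Blend 1
Blend 3 wins each soil group but Blend 1 wins overall — the comparison reverses. Blend 3's plots skew toward silt, which has a lower base rate.

Yes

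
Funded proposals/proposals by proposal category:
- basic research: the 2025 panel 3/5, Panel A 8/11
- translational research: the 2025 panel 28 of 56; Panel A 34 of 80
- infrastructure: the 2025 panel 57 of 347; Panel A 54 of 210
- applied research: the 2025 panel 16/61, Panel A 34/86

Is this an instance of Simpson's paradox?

No

Basic research: the 2025 panel 3/5 = 60.0%, Panel A 8/11 = 72.7% → Panel A
Translational research: the 2025 panel 28/56 = 50.0%, Panel A 34/80 = 42.5% → the 2025 panel
Infrastructure: the 2025 panel 57/347 = 16.4%, Panel A 54/210 = 25.7% → Panel A
Applied research: the 2025 panel 16/61 = 26.2%, Panel A 34/86 = 39.5% → Panel A
Overall: the 2025 panel 104/469 = 22.2%, Panel A 130/387 = 33.6% → Panel A
Neither sweeps: the 2025 panel wins 1 of 4 groups, Panel A wins 3. Panel A wins overall but not every group — no Simpson reversal.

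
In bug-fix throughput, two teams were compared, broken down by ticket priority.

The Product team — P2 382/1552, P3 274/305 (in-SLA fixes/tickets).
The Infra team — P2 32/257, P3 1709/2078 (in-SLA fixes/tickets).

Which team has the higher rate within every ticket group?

the Product team

P2: the Product team 382/1552 = 24.6%, the Infra team 32/257 = 12.5% → the Product team
P3: the Product team 274/305 = 89.8%, the Infra team 1709/2078 = 82.2% → the Product team
The Product team has the higher rate in both groups.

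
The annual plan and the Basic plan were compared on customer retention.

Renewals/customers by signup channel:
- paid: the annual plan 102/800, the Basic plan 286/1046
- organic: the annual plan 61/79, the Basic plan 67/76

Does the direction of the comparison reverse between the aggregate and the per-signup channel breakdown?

No

Paid: the annual plan 102/800 = 12.8%, the Basic plan 286/1046 = 27.3% → the Basic plan
Organic: the annual plan 61/79 = 77.2%, the Basic plan 67/76 = 88.2% → the Basic plan
Overall: the annual plan 163/879 = 18.5%, the Basic plan 353/1122 = 31.5% → the Basic plan
The Basic plan wins overall and in every signup group — no reversal.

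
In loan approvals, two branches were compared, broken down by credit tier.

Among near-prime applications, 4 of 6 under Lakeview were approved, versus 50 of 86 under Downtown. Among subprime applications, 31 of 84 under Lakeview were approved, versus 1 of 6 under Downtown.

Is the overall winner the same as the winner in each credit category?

No

Near-prime: Lakeview 4/6 = 66.7%, Downtown 50/86 = 58.1% → Lakeview
Subprime: Lakeview 31/84 = 36.9%, Downtown 1/6 = 16.7% → Lakeview
Overall: Lakeview 35/90 = 38.9%, Downtown 51/92 = 55.4% → Downtown
Lakeview wins each credit group but Downtown wins overall — the comparison reverses. Lakeview's applications skew toward subprime, which has a lower base rate.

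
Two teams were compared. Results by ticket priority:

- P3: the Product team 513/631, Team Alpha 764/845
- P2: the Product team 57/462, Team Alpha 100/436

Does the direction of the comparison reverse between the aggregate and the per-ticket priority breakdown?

P3: the Product team 513/631 = 81.3%, Team Alpha 764/845 = 90.4% → Team Alpha
P2: the Product team 57/462 = 12.3%, Team Alpha 100/436 = 22.9% → Team Alpha
Overall: the Product team 570/1093 = 52.2%, Team Alpha 864/1281 = 67.4% → Team Alpha
Team Alpha wins overall and in every ticket group — no reversal.

No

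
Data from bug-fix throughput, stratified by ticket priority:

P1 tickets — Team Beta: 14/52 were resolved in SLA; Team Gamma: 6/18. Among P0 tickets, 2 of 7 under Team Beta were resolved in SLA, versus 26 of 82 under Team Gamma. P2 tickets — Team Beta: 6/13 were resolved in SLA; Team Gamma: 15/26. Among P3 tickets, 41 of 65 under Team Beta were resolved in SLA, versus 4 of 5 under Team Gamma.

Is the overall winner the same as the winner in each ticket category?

No

P1: Team Beta 14/52 = 26.9%, Team Gamma 6/18 = 33.3% → Team Gamma
P0: Team Beta 2/7 = 28.6%, Team Gamma 26/82 = 31.7% → Team Gamma
P2: Team Beta 6/13 = 46.2%, Team Gamma 15/26 = 57.7% → Team Gamma
P3: Team Beta 41/65 = 63.1%, Team Gamma 4/5 = 80.0% → Team Gamma
Overall: Team Beta 63/137 = 46.0%, Team Gamma 51/131 = 38.9% → Team Beta
Team Gamma wins each ticket group but Team Beta wins overall — the comparison reverses. Team Gamma's tickets skew toward P0, which has a lower base rate.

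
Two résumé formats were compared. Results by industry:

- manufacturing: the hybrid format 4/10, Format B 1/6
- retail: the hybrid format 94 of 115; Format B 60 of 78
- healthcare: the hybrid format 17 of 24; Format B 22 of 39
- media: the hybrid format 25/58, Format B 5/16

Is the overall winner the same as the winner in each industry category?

Yes

Manufacturing: the hybrid format 4/10 = 40.0%, Format B 1/6 = 16.7% → the hybrid format
Retail: the hybrid format 94/115 = 81.7%, Format B 60/78 = 76.9% → the hybrid format
Healthcare: the hybrid format 17/24 = 70.8%, Format B 22/39 = 56.4% → the hybrid format
Media: the hybrid format 25/58 = 43.1%, Format B 5/16 = 31.2% → the hybrid format
Overall: the hybrid format 140/207 = 67.6%, Format B 88/139 = 63.3% → the hybrid format
The hybrid format wins overall and in every industry group — no reversal.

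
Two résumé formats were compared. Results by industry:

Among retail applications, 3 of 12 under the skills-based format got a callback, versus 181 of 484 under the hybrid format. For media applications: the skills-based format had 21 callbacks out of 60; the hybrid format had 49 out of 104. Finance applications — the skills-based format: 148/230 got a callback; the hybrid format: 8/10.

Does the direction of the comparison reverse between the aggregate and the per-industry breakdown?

Retail: the skills-based format 3/12 = 25.0%, the hybrid format 181/484 = 37.4% → the hybrid format
Media: the skills-based format 21/60 = 35.0%, the hybrid format 49/104 = 47.1% → the hybrid format
Finance: the skills-based format 148/230 = 64.3%, the hybrid format 8/10 = 80.0% → the hybrid format
Overall: the skills-based format 172/302 = 57.0%, the hybrid format 238/598 = 39.8% → the skills-based format
The hybrid format wins each industry group but the skills-based format wins overall — the comparison reverses. The hybrid format's applications skew toward retail, which has a lower base rate.

Yes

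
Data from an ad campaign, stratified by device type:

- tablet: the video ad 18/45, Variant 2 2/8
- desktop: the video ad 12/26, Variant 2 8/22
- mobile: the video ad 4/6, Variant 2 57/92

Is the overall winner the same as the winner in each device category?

No

Tablet: the video ad 18/45 = 40.0%, Variant 2 2/8 = 25.0% → the video ad
Desktop: the video ad 12/26 = 46.2%, Variant 2 8/22 = 36.4% → the video ad
Mobile: the video ad 4/6 = 66.7%, Variant 2 57/92 = 62.0% → the video ad
Overall: the video ad 34/77 = 44.2%, Variant 2 67/122 = 54.9% → Variant 2
The video ad wins each device group but Variant 2 wins overall — the comparison reverses. The video ad's impressions skew toward tablet, which has a lower base rate.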